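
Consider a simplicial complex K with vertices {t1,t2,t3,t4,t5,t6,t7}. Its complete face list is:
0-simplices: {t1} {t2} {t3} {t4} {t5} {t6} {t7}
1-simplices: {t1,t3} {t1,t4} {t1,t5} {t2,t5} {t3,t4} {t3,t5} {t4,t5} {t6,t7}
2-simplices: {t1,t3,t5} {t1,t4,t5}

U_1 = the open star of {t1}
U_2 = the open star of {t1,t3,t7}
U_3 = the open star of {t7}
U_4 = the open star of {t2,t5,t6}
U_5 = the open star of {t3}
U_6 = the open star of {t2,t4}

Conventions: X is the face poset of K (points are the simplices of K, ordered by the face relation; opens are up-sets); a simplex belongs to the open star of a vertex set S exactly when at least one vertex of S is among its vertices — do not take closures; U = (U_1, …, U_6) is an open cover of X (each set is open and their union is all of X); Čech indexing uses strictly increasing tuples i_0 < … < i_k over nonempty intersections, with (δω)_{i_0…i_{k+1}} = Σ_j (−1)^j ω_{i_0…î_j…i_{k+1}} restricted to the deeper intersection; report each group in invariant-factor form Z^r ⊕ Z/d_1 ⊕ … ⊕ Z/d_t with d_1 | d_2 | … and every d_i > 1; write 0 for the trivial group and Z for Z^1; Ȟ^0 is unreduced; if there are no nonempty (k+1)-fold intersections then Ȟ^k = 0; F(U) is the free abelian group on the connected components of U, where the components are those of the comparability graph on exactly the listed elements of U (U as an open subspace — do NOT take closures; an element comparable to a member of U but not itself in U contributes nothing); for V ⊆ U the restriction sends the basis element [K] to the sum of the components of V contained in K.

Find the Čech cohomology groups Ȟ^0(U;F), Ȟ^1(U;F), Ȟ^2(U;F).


Ȟ^0(U;F) ≅ Z^2, Ȟ^1(U;F) ≅ Z, Ȟ^2(U;F) ≅ 0

cover nerve:
  U1={{t1},{t1,t3},{t1,t4},{t1,t5},{t1,t3,t5},{t1,t4,t5}} U2={{t1},{t3},{t7},{t1,t3},{t1,t4},{t1,t5},{t3,t4},{t3,t5},{t6,t7},{t1,t3,t5},{t1,t4,t5}} U3={{t7},{t6,t7}} U4={{t2},{t5},{t6},{t1,t5},{t2,t5},{t3,t5},{t4,t5},{t6,t7},{t1,t3,t5},{t1,t4,t5}} U5={{t3},{t1,t3},{t3,t4},{t3,t5},{t1,t3,t5}} U6={{t2},{t4},{t1,t4},{t2,t5},{t3,t4},{t4,t5},{t1,t4,t5}}
  U12={{t1},{t1,t3},{t1,t4},{t1,t5},{t1,t3,t5},{t1,t4,t5}} U14={{t1,t5},{t1,t3,t5},{t1,t4,t5}} U15={{t1,t3},{t1,t3,t5}} U16={{t1,t4},{t1,t4,t5}} U23={{t7},{t6,t7}} U24={{t1,t5},{t3,t5},{t6,t7},{t1,t3,t5},{t1,t4,t5}} U25={{t3},{t1,t3},{t3,t4},{t3,t5},{t1,t3,t5}} U26={{t1,t4},{t3,t4},{t1,t4,t5}} U34={{t6,t7}} U45={{t3,t5},{t1,t3,t5}} U46={{t2},{t2,t5},{t4,t5},{t1,t4,t5}} U56={{t3,t4}}
  U124={{t1,t5},{t1,t3,t5},{t1,t4,t5}} U125={{t1,t3},{t1,t3,t5}} U126={{t1,t4},{t1,t4,t5}} U145={{t1,t3,t5}} U146={{t1,t4,t5}} U234={{t6,t7}} U245={{t3,t5},{t1,t3,t5}} U246={{t1,t4,t5}} U256={{t3,t4}}
  U1245={{t1,t3,t5}} U1246={{t1,t4,t5}}
components per intersection:
  U1: {{t1},{t1,t3},{t1,t4},{t1,t5},{t1,t3,t5},{t1,t4,t5}}
  U2: {{t1},{t3},{t1,t3},{t1,t4},{t1,t5},{t3,t4},{t3,t5},{t1,t3,t5},{t1,t4,t5}} {{t7},{t6,t7}}
  U3: {{t7},{t6,t7}}
  U4: {{t2},{t5},{t1,t5},{t2,t5},{t3,t5},{t4,t5},{t1,t3,t5},{t1,t4,t5}} {{t6},{t6,t7}}
  U5: {{t3},{t1,t3},{t3,t4},{t3,t5},{t1,t3,t5}}
  U6: {{t2},{t2,t5}} {{t4},{t1,t4},{t3,t4},{t4,t5},{t1,t4,t5}}
  U12: {{t1},{t1,t3},{t1,t4},{t1,t5},{t1,t3,t5},{t1,t4,t5}}
  U14: {{t1,t5},{t1,t3,t5},{t1,t4,t5}}
  U15: {{t1,t3},{t1,t3,t5}}
  U16: {{t1,t4},{t1,t4,t5}}
  U23: {{t7},{t6,t7}}
  U24: {{t1,t5},{t3,t5},{t1,t3,t5},{t1,t4,t5}} {{t6,t7}}
  U25: {{t3},{t1,t3},{t3,t4},{t3,t5},{t1,t3,t5}}
  U26: {{t1,t4},{t1,t4,t5}} {{t3,t4}}
  U34: {{t6,t7}}
  U45: {{t3,t5},{t1,t3,t5}}
  U46: {{t2},{t2,t5}} {{t4,t5},{t1,t4,t5}}
  U56: {{t3,t4}}
  U124: {{t1,t5},{t1,t3,t5},{t1,t4,t5}}
  U125: {{t1,t3},{t1,t3,t5}}
  U126: {{t1,t4},{t1,t4,t5}}
  U145: {{t1,t3,t5}}
  U146: {{t1,t4,t5}}
  U234: {{t6,t7}}
  U245: {{t3,t5},{t1,t3,t5}}
  U246: {{t1,t4,t5}}
  U256: {{t3,t4}}
  U1245: {{t1,t3,t5}}
  U1246: {{t1,t4,t5}}
C dims 9,15,9,2; δ0: rk 7, SNF 1^7; δ1: rk 7, SNF 1^7; δ2: rk 2, SNF 1^2
Ȟ^0: (9−7)−0=2 ⇒ Z^2
Ȟ^1: (15−7)−7=1 ⇒ Z
Ȟ^2: (9−2)−7=0 ⇒ 0


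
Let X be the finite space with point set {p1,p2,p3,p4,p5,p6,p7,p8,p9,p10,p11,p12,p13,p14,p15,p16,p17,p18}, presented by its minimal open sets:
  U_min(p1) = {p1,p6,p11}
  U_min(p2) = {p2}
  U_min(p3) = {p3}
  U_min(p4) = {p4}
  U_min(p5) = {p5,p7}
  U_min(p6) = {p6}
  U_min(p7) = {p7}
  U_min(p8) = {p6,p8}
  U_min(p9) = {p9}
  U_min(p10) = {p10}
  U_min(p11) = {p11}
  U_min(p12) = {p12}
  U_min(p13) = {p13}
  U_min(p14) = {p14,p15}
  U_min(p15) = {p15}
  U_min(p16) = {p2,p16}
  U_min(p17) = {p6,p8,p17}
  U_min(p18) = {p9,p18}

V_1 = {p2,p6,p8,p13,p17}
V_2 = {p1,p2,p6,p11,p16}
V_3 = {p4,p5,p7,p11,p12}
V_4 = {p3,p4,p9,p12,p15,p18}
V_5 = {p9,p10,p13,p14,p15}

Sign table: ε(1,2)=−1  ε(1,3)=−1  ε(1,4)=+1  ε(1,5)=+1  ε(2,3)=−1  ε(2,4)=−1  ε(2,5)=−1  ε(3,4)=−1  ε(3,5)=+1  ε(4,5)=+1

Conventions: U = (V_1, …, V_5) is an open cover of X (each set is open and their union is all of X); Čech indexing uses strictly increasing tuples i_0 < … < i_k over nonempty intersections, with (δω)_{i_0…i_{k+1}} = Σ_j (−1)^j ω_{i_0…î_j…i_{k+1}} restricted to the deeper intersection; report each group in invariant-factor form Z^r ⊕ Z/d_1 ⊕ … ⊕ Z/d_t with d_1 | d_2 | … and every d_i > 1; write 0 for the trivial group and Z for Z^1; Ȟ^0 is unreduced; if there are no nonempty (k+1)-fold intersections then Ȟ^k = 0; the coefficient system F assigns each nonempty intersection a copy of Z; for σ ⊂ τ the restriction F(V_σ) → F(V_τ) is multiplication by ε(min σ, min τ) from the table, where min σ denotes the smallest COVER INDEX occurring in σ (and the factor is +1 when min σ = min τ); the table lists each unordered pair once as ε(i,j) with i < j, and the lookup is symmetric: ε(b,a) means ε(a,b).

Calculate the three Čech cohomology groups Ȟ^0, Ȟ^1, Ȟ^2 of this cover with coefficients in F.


Ȟ^0 = 0,  Ȟ^1 = Z/2,  Ȟ^2 = 0

cover nerve:
  V12={p2,p6} V15={p13} V23={p11} V34={p4,p12} V45={p9,p15}
C dims 5,5; δ0: rk 5, SNF 1^4·2
Ȟ^0: (5−5)−0=0 ⇒ 0
Ȟ^1: (5−0)−5=0 plus torsion [2] ⇒ Z/2
Ȟ^2: (0−0)−0=0 ⇒ 0


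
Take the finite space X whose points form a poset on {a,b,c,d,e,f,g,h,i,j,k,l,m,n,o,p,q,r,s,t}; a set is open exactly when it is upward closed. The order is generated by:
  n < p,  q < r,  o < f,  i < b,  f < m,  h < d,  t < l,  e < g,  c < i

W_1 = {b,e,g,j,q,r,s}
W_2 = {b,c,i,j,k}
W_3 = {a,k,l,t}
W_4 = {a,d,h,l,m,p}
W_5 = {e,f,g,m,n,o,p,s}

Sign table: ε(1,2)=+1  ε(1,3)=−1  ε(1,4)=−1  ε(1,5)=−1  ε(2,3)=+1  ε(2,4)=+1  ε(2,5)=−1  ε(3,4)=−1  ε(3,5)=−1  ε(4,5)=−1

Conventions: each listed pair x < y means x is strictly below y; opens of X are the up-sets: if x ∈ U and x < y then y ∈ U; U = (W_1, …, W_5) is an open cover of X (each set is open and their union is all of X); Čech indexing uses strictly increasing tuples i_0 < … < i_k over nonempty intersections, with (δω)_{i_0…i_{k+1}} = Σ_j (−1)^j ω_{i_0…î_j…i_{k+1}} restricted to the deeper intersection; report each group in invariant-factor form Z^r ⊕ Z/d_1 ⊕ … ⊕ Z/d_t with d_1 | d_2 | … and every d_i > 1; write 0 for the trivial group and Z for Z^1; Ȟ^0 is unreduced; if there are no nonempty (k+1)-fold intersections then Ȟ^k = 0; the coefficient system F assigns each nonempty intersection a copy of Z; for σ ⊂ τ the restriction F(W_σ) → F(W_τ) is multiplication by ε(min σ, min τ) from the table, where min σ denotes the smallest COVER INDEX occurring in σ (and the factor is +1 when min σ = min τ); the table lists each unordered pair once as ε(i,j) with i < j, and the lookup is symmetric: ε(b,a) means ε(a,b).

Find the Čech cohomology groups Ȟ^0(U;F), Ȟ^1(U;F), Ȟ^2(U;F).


nonempty intersections:
  W12={b,j} W15={e,g,s} W23={k} W34={a,l} W45={m,p}
C dims 5,5; δ0: rk 5, SNF 1^4·2
Ȟ^0: (5−5)−0=0 ⇒ 0
Ȟ^1: (5−0)−5=0 plus torsion [2] ⇒ Z/2
Ȟ^2: (0−0)−0=0 ⇒ 0

Ȟ^0 ≅ 0, Ȟ^1 ≅ Z/2, Ȟ^2 ≅ 0


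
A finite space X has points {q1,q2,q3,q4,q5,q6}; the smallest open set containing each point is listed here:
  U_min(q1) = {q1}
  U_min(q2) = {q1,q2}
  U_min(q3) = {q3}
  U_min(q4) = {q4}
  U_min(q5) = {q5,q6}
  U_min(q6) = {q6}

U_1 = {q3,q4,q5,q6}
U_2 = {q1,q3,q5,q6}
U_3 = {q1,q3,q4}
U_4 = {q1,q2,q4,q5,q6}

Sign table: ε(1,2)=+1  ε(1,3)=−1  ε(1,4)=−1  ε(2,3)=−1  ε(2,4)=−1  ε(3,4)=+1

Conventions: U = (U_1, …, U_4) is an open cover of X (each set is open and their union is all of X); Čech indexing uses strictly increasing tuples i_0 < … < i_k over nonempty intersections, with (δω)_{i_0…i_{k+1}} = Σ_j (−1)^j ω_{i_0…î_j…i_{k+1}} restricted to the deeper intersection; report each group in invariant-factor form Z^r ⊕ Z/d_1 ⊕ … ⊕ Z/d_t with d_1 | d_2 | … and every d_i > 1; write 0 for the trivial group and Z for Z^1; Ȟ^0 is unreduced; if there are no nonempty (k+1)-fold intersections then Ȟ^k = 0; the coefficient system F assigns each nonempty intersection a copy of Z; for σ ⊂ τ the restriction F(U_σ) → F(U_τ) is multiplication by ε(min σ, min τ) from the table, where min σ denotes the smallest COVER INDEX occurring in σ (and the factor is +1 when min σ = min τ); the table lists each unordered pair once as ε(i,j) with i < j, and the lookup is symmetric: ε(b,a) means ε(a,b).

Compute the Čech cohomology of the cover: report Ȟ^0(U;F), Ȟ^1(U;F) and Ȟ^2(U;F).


Ȟ^0(U;F) ≅ Z; Ȟ^1(U;F) ≅ 0; Ȟ^2(U;F) ≅ Z

nonempty overlaps:
  U12={q3,q5,q6} U13={q3,q4} U14={q4,q5,q6} U23={q1,q3} U24={q1,q5,q6} U34={q1,q4}
  U123={q3} U124={q5,q6} U134={q4} U234={q1}
C dims 4,6,4; δ0: rk 3, SNF 1^3; δ1: rk 3, SNF 1^3
degree 0: 4−3−0 = 1 → Ȟ^0 ≅ Z
degree 1: 6−3−3 = 0 → Ȟ^1 ≅ 0
degree 2: 4−0−3 = 1 → Ȟ^2 ≅ Z


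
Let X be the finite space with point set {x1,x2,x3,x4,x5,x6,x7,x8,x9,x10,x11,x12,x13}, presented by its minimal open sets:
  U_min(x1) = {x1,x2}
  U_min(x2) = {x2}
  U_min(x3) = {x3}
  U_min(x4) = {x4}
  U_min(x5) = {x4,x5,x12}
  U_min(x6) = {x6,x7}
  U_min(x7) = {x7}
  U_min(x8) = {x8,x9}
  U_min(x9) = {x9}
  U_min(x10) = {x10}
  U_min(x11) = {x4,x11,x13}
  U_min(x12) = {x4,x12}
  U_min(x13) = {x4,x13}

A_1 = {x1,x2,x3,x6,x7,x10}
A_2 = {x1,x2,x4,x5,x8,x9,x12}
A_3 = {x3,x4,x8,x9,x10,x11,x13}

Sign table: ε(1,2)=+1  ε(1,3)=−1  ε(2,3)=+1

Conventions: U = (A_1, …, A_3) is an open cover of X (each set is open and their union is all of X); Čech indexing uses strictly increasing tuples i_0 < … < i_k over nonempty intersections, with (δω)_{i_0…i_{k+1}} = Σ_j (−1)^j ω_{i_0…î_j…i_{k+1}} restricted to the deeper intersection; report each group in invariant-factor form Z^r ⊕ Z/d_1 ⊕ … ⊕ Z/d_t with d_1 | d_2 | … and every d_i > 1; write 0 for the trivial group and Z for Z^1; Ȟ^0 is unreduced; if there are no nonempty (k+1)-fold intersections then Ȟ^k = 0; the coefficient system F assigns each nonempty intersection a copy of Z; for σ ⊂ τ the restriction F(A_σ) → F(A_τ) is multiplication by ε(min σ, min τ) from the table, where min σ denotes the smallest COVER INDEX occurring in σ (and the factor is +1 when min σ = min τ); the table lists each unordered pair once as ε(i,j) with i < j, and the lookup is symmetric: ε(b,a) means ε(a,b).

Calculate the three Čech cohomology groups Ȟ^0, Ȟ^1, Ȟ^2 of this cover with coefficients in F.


Ȟ^0(U;F) ≅ 0,  Ȟ^1(U;F) ≅ Z/2,  Ȟ^2(U;F) ≅ 0

nerve of the cover:
  A12={x1,x2} A13={x3,x10} A23={x4,x8,x9}
C dims 3,3; δ0: rk 3, SNF 1^2·2
Ȟ^0 = (3 − 3) − 0 = 0, so Ȟ^0 ≅ 0
Ȟ^1 = (3 − 0) − 3 = 0 plus torsion [2], so Ȟ^1 ≅ Z/2
Ȟ^2 = (0 − 0) − 0 = 0, so Ȟ^2 ≅ 0


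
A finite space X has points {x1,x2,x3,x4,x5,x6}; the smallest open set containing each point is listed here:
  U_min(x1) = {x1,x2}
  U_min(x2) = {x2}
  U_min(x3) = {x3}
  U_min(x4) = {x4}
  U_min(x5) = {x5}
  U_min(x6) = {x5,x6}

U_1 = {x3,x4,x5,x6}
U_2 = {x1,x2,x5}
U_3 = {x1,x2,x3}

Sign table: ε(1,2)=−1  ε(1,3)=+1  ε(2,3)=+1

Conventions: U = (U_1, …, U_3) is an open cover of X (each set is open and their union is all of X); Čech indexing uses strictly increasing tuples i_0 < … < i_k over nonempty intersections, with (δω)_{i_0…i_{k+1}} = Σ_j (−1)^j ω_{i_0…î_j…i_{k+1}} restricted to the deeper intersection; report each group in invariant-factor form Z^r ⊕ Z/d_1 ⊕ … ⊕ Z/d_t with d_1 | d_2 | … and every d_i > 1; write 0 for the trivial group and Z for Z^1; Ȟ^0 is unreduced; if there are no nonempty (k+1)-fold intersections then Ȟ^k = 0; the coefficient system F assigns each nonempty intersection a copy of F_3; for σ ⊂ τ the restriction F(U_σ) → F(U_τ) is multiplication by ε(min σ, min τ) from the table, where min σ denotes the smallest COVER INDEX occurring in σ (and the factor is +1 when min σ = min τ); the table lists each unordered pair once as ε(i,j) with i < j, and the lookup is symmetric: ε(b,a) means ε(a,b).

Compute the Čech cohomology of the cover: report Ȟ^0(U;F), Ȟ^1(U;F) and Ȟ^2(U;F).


Ȟ^0(U;F) ≅ 0, Ȟ^1(U;F) ≅ 0 and Ȟ^2(U;F) ≅ 0

nerve simplices:
  U12={x5} U13={x3} U23={x1,x2}
C dims 3,3; δ0: rk_F3 3
degree 0: 3−3−0 = 0 → Ȟ^0 ≅ 0
degree 1: 3−0−3 = 0 → Ȟ^1 ≅ 0
degree 2: 0−0−0 = 0 → Ȟ^2 ≅ 0


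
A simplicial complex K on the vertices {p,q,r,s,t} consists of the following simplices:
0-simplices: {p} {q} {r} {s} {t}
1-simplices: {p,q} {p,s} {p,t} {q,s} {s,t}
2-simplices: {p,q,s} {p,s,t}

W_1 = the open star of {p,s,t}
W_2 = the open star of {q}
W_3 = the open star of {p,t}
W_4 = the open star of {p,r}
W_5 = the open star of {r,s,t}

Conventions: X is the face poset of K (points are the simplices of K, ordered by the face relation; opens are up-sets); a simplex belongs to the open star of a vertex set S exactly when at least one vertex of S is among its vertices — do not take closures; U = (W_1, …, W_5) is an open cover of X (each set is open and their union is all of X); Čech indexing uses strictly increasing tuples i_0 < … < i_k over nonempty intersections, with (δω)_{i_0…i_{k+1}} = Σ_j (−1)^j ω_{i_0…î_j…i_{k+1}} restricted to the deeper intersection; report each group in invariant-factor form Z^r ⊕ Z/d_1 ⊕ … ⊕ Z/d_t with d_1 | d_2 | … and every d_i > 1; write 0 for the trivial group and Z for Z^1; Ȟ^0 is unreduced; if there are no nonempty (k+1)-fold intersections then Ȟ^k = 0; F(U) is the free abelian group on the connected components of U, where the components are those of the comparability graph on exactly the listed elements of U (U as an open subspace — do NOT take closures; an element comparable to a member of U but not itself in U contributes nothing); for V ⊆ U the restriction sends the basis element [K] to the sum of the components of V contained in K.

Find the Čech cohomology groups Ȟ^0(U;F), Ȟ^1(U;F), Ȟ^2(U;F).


Ȟ^0(U;F) ≅ Z^2; Ȟ^1(U;F) ≅ 0; Ȟ^2(U;F) ≅ 0

cover nerve:
  W1={{p},{s},{t},{p,q},{p,s},{p,t},{q,s},{s,t},{p,q,s},{p,s,t}} W2={{q},{p,q},{q,s},{p,q,s}} W3={{p},{t},{p,q},{p,s},{p,t},{s,t},{p,q,s},{p,s,t}} W4={{p},{r},{p,q},{p,s},{p,t},{p,q,s},{p,s,t}} W5={{r},{s},{t},{p,s},{p,t},{q,s},{s,t},{p,q,s},{p,s,t}}
  W12={{p,q},{q,s},{p,q,s}} W13={{p},{t},{p,q},{p,s},{p,t},{s,t},{p,q,s},{p,s,t}} W14={{p},{p,q},{p,s},{p,t},{p,q,s},{p,s,t}} W15={{s},{t},{p,s},{p,t},{q,s},{s,t},{p,q,s},{p,s,t}} W23={{p,q},{p,q,s}} W24={{p,q},{p,q,s}} W25={{q,s},{p,q,s}} W34={{p},{p,q},{p,s},{p,t},{p,q,s},{p,s,t}} W35={{t},{p,s},{p,t},{s,t},{p,q,s},{p,s,t}} W45={{r},{p,s},{p,t},{p,q,s},{p,s,t}}
  W123={{p,q},{p,q,s}} W124={{p,q},{p,q,s}} W125={{q,s},{p,q,s}} W134={{p},{p,q},{p,s},{p,t},{p,q,s},{p,s,t}} W135={{t},{p,s},{p,t},{s,t},{p,q,s},{p,s,t}} W145={{p,s},{p,t},{p,q,s},{p,s,t}} W234={{p,q},{p,q,s}} W235={{p,q,s}} W245={{p,q,s}} W345={{p,s},{p,t},{p,q,s},{p,s,t}}
  W1234={{p,q},{p,q,s}} W1235={{p,q,s}} W1245={{p,q,s}} W1345={{p,s},{p,t},{p,q,s},{p,s,t}} W2345={{p,q,s}}
  W12345={{p,q,s}}
components per intersection:
  W1: {{p},{s},{t},{p,q},{p,s},{p,t},{q,s},{s,t},{p,q,s},{p,s,t}}
  W2: {{q},{p,q},{q,s},{p,q,s}}
  W3: {{p},{t},{p,q},{p,s},{p,t},{s,t},{p,q,s},{p,s,t}}
  W4: {{p},{p,q},{p,s},{p,t},{p,q,s},{p,s,t}} {{r}}
  W5: {{r}} {{s},{t},{p,s},{p,t},{q,s},{s,t},{p,q,s},{p,s,t}}
  W12: {{p,q},{q,s},{p,q,s}}
  W13: {{p},{t},{p,q},{p,s},{p,t},{s,t},{p,q,s},{p,s,t}}
  W14: {{p},{p,q},{p,s},{p,t},{p,q,s},{p,s,t}}
  W15: {{s},{t},{p,s},{p,t},{q,s},{s,t},{p,q,s},{p,s,t}}
  W23: {{p,q},{p,q,s}}
  W24: {{p,q},{p,q,s}}
  W25: {{q,s},{p,q,s}}
  W34: {{p},{p,q},{p,s},{p,t},{p,q,s},{p,s,t}}
  W35: {{t},{p,s},{p,t},{s,t},{p,q,s},{p,s,t}}
  W45: {{r}} {{p,s},{p,t},{p,q,s},{p,s,t}}
  W123: {{p,q},{p,q,s}}
  W124: {{p,q},{p,q,s}}
  W125: {{q,s},{p,q,s}}
  W134: {{p},{p,q},{p,s},{p,t},{p,q,s},{p,s,t}}
  W135: {{t},{p,s},{p,t},{s,t},{p,q,s},{p,s,t}}
  W145: {{p,s},{p,t},{p,q,s},{p,s,t}}
  W234: {{p,q},{p,q,s}}
  W235: {{p,q,s}}
  W245: {{p,q,s}}
  W345: {{p,s},{p,t},{p,q,s},{p,s,t}}
  W1234: {{p,q},{p,q,s}}
  W1235: {{p,q,s}}
  W1245: {{p,q,s}}
  W1345: {{p,s},{p,t},{p,q,s},{p,s,t}}
  W2345: {{p,q,s}}
  W12345: {{p,q,s}}
C dims 7,11,10,5; δ0: rk 5, SNF 1^5; δ1: rk 6, SNF 1^6; δ2: rk 4, SNF 1^4
Ȟ^0: (7−5)−0=2 ⇒ Z^2
Ȟ^1: (11−6)−5=0 ⇒ 0
Ȟ^2: (10−4)−6=0 ⇒ 0


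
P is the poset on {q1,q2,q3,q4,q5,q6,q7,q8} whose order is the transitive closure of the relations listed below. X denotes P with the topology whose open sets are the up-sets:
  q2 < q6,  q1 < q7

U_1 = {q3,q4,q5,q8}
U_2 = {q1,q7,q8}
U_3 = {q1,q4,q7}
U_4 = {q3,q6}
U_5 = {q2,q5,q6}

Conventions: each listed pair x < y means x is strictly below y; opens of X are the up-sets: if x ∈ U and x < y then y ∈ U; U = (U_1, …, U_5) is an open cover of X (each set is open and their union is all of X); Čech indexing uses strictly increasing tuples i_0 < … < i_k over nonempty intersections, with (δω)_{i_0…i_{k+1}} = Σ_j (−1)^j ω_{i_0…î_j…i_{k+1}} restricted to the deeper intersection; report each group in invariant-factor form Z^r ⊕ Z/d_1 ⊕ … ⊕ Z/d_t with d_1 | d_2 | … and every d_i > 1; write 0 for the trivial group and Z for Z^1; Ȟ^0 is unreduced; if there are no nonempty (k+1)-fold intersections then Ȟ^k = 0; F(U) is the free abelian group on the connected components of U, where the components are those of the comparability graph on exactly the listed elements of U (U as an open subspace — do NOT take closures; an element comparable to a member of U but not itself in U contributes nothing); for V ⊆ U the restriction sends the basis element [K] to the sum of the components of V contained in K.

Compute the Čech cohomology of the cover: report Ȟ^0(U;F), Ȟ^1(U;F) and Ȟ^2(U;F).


nonempty overlaps:
  U12={q8} U13={q4} U14={q3} U15={q5} U23={q1,q7} U45={q6}
components per intersection:
  U1: {q3} {q4} {q5} {q8}
  U2: {q1,q7} {q8}
  U3: {q1,q7} {q4}
  U4: {q3} {q6}
  U5: {q2,q6} {q5}
  U12: {q8}
  U13: {q4}
  U14: {q3}
  U15: {q5}
  U23: {q1,q7}
  U45: {q6}
C dims 12,6; δ0: rk 6, SNF 1^6
degree 0: 12−6−0 = 6 → Ȟ^0 ≅ Z^6
degree 1: 6−0−6 = 0 → Ȟ^1 ≅ 0
degree 2: 0−0−0 = 0 → Ȟ^2 ≅ 0

Ȟ^0(U;F) ≅ Z^6, Ȟ^1(U;F) ≅ 0 and Ȟ^2(U;F) ≅ 0


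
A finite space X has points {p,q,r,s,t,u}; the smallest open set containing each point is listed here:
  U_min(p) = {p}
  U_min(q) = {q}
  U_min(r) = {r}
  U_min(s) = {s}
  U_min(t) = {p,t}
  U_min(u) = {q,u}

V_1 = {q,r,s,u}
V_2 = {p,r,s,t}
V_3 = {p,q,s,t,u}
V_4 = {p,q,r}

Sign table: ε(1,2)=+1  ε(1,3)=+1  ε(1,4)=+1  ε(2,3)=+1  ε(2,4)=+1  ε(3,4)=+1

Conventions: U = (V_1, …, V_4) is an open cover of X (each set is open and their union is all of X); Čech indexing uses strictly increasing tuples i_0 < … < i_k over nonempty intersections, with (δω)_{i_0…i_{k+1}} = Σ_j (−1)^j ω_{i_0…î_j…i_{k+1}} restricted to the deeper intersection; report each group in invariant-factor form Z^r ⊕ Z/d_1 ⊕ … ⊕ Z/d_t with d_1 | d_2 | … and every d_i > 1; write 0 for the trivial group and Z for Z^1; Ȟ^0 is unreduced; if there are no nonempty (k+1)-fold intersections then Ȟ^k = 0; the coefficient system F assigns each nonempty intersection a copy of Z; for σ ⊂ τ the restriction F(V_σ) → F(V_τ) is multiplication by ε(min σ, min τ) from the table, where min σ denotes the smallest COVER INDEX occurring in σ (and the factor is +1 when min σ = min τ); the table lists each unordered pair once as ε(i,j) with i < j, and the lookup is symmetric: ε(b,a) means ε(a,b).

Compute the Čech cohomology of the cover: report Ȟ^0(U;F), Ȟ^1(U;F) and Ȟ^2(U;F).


Ȟ^0 ≅ Z,  Ȟ^1 ≅ 0,  Ȟ^2 ≅ Z

nerve of the cover:
  V12={r,s} V13={q,s,u} V14={q,r} V23={p,s,t} V24={p,r} V34={p,q}
  V123={s} V124={r} V134={q} V234={p}
C dims 4,6,4; δ0: rk 3, SNF 1^3; δ1: rk 3, SNF 1^3
Ȟ^0 = (4 − 3) − 0 = 1, so Ȟ^0 ≅ Z
Ȟ^1 = (6 − 3) − 3 = 0, so Ȟ^1 ≅ 0
Ȟ^2 = (4 − 0) − 3 = 1, so Ȟ^2 ≅ Z


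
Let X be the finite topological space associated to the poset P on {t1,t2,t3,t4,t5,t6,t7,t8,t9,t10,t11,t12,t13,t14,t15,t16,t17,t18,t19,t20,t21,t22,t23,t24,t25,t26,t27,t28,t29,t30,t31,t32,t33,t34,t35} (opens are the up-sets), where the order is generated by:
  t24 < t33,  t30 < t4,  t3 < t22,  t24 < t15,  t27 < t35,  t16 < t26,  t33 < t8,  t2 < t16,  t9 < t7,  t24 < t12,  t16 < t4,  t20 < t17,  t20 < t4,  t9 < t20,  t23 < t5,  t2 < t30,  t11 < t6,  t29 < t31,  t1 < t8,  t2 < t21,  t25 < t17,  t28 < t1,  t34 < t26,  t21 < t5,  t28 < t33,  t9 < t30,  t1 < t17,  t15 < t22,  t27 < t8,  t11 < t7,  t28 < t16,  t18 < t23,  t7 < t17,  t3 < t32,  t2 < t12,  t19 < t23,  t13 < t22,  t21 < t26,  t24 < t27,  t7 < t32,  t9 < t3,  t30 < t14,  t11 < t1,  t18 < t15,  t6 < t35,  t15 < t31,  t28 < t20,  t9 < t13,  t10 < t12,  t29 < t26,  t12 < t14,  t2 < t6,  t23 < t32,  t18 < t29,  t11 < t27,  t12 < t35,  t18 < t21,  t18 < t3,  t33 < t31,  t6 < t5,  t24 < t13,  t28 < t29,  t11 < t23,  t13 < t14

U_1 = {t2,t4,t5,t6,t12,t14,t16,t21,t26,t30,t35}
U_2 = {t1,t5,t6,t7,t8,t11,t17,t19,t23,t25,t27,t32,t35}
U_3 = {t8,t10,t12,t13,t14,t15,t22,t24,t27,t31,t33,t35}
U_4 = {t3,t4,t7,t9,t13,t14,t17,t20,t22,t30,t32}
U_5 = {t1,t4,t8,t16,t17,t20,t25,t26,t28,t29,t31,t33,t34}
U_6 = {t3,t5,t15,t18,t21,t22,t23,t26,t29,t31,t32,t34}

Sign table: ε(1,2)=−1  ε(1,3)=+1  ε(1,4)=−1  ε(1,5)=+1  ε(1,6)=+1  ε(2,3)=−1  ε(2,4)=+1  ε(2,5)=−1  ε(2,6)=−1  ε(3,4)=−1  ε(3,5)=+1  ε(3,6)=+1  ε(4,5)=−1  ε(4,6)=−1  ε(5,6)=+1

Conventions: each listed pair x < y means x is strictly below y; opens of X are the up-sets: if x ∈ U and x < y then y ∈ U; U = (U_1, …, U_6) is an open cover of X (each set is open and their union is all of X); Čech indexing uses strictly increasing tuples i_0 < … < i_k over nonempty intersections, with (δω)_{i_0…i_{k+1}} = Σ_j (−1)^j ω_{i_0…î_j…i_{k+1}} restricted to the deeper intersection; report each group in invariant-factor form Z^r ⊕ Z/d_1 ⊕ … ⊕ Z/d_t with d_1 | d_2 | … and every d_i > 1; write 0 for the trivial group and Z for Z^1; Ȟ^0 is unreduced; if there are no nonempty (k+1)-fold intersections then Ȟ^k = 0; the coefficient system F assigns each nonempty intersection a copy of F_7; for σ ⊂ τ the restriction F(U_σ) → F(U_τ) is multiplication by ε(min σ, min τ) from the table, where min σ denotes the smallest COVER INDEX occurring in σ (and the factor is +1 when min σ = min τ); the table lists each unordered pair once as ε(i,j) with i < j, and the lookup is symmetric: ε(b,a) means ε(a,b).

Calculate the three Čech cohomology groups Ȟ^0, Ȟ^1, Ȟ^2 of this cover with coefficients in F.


Ȟ^0 ≅ Z/7,  Ȟ^1 ≅ 0,  Ȟ^2 ≅ 0

intersection data:
  U12={t5,t6,t35} U13={t12,t14,t35} U14={t4,t14,t30} U15={t4,t16,t26} U16={t5,t21,t26} U23={t8,t27,t35} U24={t7,t17,t32} U25={t1,t8,t17,t25} U26={t5,t23,t32} U34={t13,t14,t22} U35={t8,t31,t33} U36={t15,t22,t31} U45={t4,t17,t20} U46={t3,t22,t32} U56={t26,t29,t31,t34}
  U123={t35} U126={t5} U134={t14} U145={t4} U156={t26} U235={t8} U245={t17} U246={t32} U346={t22} U356={t31}
C dims 6,15,10; δ0: rk_F7 5; δ1: rk_F7 10
Ȟ^0 = (6 − 5) − 0 = 1, so Ȟ^0 ≅ Z/7
Ȟ^1 = (15 − 10) − 5 = 0, so Ȟ^1 ≅ 0
Ȟ^2 = (10 − 0) − 10 = 0, so Ȟ^2 ≅ 0


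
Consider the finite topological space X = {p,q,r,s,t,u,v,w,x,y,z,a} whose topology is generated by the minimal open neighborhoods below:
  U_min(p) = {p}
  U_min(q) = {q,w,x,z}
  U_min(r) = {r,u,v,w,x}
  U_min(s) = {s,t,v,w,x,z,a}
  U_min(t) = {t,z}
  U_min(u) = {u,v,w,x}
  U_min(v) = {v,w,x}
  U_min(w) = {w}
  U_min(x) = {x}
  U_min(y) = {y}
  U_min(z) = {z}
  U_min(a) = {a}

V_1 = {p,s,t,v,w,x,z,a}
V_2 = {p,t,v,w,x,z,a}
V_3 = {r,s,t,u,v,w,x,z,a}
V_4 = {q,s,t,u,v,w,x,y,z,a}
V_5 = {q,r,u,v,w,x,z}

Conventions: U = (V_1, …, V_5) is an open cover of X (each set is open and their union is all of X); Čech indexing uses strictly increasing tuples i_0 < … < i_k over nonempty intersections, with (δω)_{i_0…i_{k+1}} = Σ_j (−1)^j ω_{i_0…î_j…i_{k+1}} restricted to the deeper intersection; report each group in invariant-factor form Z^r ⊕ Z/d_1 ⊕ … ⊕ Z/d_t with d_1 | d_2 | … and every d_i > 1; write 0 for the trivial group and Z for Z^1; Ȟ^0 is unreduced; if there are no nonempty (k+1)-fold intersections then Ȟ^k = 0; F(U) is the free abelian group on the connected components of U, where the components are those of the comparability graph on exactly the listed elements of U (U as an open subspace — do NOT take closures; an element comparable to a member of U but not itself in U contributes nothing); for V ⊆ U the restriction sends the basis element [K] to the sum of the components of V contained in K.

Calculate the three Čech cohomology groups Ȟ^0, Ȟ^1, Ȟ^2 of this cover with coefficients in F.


Ȟ^0 = Z^3, Ȟ^1 = 0 and Ȟ^2 = 0

nerve of the cover:
  V12={p,t,v,w,x,z,a} V13={s,t,v,w,x,z,a} V14={s,t,v,w,x,z,a} V15={v,w,x,z} V23={t,v,w,x,z,a} V24={t,v,w,x,z,a} V25={v,w,x,z} V34={s,t,u,v,w,x,z,a} V35={r,u,v,w,x,z} V45={q,u,v,w,x,z}
  V123={t,v,w,x,z,a} V124={t,v,w,x,z,a} V125={v,w,x,z} V134={s,t,v,w,x,z,a} V135={v,w,x,z} V145={v,w,x,z} V234={t,v,w,x,z,a} V235={v,w,x,z} V245={v,w,x,z} V345={u,v,w,x,z}
  V1234={t,v,w,x,z,a} V1235={v,w,x,z} V1245={v,w,x,z} V1345={v,w,x,z} V2345={v,w,x,z}
  V12345={v,w,x,z}
components per intersection:
  V1: {p} {s,t,v,w,x,z,a}
  V2: {p} {t,z} {v,w,x} {a}
  V3: {r,s,t,u,v,w,x,z,a}
  V4: {q,s,t,u,v,w,x,z,a} {y}
  V5: {q,r,u,v,w,x,z}
  V12: {p} {t,z} {v,w,x} {a}
  V13: {s,t,v,w,x,z,a}
  V14: {s,t,v,w,x,z,a}
  V15: {v,w,x} {z}
  V23: {t,z} {v,w,x} {a}
  V24: {t,z} {v,w,x} {a}
  V25: {v,w,x} {z}
  V34: {s,t,u,v,w,x,z,a}
  V35: {r,u,v,w,x} {z}
  V45: {q,u,v,w,x,z}
  V123: {t,z} {v,w,x} {a}
  V124: {t,z} {v,w,x} {a}
  V125: {v,w,x} {z}
  V134: {s,t,v,w,x,z,a}
  V135: {v,w,x} {z}
  V145: {v,w,x} {z}
  V234: {t,z} {v,w,x} {a}
  V235: {v,w,x} {z}
  V245: {v,w,x} {z}
  V345: {u,v,w,x} {z}
  V1234: {t,z} {v,w,x} {a}
  V1235: {v,w,x} {z}
  V1245: {v,w,x} {z}
  V1345: {v,w,x} {z}
  V2345: {v,w,x} {z}
  V12345: {v,w,x} {z}
C dims 10,20,22,11; δ0: rk 7, SNF 1^7; δ1: rk 13, SNF 1^13; δ2: rk 9, SNF 1^9
Ȟ^0 = (10 − 7) − 0 = 3, so Ȟ^0 ≅ Z^3
Ȟ^1 = (20 − 13) − 7 = 0, so Ȟ^1 ≅ 0
Ȟ^2 = (22 − 9) − 13 = 0, so Ȟ^2 ≅ 0


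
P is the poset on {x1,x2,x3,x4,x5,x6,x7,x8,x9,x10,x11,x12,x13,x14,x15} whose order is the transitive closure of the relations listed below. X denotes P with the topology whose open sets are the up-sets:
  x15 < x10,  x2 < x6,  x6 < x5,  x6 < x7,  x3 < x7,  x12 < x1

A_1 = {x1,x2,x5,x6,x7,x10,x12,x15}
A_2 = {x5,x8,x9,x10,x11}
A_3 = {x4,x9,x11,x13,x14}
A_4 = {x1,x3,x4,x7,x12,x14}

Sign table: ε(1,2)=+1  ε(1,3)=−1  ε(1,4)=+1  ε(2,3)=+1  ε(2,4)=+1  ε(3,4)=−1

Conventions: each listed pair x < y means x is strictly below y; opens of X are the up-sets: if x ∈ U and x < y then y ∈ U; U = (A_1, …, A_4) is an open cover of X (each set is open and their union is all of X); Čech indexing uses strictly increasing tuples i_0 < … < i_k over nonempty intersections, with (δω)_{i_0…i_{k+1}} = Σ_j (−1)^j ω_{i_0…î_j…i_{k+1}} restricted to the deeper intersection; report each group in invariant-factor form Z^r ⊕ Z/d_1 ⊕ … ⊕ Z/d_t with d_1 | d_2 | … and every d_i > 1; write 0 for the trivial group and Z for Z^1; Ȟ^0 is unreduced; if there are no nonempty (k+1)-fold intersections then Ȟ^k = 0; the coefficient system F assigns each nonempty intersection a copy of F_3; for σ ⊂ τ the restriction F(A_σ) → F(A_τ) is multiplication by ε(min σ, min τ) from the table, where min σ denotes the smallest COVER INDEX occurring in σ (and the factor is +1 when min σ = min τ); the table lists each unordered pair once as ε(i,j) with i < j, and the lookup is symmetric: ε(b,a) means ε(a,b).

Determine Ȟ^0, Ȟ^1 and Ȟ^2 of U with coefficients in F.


Ȟ^0 = 0, Ȟ^1 = 0 and Ȟ^2 = 0

nerve simplices:
  A12={x5,x10} A14={x1,x7,x12} A23={x9,x11} A34={x4,x14}
C dims 4,4; δ0: rk_F3 4
degree 0: 4−4−0 = 0 → Ȟ^0 ≅ 0
degree 1: 4−0−4 = 0 → Ȟ^1 ≅ 0
degree 2: 0−0−0 = 0 → Ȟ^2 ≅ 0


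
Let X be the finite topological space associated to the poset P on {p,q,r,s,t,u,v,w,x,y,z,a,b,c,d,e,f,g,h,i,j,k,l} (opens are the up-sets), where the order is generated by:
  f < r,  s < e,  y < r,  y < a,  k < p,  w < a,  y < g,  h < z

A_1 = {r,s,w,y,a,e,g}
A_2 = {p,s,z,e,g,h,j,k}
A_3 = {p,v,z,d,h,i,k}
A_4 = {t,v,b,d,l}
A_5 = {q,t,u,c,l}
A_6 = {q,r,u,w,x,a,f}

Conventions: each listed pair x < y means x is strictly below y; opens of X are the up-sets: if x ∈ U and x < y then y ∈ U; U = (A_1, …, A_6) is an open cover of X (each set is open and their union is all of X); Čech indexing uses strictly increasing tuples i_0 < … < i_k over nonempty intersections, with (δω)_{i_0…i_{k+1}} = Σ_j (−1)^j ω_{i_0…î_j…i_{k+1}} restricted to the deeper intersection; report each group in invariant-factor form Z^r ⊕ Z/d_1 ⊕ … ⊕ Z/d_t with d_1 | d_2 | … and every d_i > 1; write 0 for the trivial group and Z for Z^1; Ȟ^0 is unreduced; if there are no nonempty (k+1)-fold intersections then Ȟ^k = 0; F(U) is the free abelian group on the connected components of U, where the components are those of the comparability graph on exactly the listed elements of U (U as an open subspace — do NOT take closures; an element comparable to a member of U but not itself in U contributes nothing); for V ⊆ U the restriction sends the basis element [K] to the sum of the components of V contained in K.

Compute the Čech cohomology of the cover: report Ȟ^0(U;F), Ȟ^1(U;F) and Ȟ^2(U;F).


nonempty overlaps:
  A12={s,e,g} A16={r,w,a} A23={p,z,h,k} A34={v,d} A45={t,l} A56={q,u}
components per intersection:
  A1: {r,w,y,a,g} {s,e}
  A2: {p,k} {s,e} {z,h} {g} {j}
  A3: {p,k} {v} {z,h} {d} {i}
  A4: {t} {v} {b} {d} {l}
  A5: {q} {t} {u} {c} {l}
  A6: {q} {r,f} {u} {w,a} {x}
  A12: {s,e} {g}
  A16: {r} {w,a}
  A23: {p,k} {z,h}
  A34: {v} {d}
  A45: {t} {l}
  A56: {q} {u}
C dims 27,12; δ0: rk 12, SNF 1^12
degree 0: 27−12−0 = 15 → Ȟ^0 ≅ Z^15
degree 1: 12−0−12 = 0 → Ȟ^1 ≅ 0
degree 2: 0−0−0 = 0 → Ȟ^2 ≅ 0

Ȟ^0 ≅ Z^15, Ȟ^1 ≅ 0, Ȟ^2 ≅ 0


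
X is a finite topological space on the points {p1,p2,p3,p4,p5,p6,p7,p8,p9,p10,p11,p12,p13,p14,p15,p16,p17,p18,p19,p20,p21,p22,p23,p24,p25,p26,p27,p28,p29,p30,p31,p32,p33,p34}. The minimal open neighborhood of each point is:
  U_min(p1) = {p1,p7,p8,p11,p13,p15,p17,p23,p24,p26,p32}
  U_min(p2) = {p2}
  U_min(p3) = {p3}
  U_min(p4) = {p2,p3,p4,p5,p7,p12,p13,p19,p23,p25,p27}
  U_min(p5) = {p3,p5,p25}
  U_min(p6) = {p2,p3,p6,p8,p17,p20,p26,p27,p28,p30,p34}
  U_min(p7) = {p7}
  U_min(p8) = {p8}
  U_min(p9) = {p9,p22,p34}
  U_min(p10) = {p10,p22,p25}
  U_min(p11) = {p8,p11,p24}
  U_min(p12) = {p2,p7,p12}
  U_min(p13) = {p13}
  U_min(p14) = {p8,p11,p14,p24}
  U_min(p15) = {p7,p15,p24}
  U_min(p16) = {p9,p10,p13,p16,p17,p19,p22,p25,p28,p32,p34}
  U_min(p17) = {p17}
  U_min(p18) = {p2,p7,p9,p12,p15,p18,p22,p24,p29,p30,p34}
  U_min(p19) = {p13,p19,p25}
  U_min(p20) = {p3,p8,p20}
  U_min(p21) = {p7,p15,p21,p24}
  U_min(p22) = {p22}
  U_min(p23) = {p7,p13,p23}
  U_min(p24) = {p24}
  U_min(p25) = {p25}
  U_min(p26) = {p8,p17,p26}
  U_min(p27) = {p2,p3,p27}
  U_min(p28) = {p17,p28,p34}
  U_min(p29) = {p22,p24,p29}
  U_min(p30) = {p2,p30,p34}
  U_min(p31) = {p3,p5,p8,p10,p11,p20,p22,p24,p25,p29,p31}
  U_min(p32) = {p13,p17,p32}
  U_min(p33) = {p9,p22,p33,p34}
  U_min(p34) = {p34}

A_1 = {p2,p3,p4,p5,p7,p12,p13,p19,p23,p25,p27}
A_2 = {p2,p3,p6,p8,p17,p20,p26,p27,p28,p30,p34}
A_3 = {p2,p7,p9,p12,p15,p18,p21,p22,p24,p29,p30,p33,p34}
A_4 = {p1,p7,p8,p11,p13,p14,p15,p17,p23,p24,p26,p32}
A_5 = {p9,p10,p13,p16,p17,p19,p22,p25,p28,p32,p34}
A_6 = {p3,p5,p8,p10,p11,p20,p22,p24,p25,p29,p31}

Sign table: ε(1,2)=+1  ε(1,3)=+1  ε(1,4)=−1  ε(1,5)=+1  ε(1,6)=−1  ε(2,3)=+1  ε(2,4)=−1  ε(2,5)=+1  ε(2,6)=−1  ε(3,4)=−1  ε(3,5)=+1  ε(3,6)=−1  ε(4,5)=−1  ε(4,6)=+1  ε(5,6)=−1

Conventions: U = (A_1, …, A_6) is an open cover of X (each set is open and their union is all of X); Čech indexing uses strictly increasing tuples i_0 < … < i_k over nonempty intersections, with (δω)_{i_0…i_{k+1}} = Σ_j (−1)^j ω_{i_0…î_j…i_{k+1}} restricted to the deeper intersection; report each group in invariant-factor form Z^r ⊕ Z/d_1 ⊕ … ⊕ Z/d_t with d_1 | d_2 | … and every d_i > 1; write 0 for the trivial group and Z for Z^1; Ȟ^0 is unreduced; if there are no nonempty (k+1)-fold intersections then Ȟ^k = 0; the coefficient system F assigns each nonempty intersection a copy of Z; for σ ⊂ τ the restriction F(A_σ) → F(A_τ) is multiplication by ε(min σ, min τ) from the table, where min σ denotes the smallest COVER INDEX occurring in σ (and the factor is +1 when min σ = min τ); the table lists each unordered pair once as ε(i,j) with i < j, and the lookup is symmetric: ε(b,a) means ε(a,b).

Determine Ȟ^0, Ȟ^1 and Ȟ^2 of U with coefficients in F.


Ȟ^0 = Z, Ȟ^1 = 0 and Ȟ^2 = Z/2

nonempty overlaps:
  A12={p2,p3,p27} A13={p2,p7,p12} A14={p7,p13,p23} A15={p13,p19,p25} A16={p3,p5,p25} A23={p2,p30,p34} A24={p8,p17,p26} A25={p17,p28,p34} A26={p3,p8,p20} A34={p7,p15,p24} A35={p9,p22,p34} A36={p22,p24,p29} A45={p13,p17,p32} A46={p8,p11,p24} A56={p10,p22,p25}
  A123={p2} A126={p3} A134={p7} A145={p13} A156={p25} A235={p34} A245={p17} A246={p8} A346={p24} A356={p22}
C dims 6,15,10; δ0: rk 5, SNF 1^5; δ1: rk 10, SNF 1^9·2
degree 0: 6−5−0 = 1 → Ȟ^0 ≅ Z
degree 1: 15−10−5 = 0 → Ȟ^1 ≅ 0
degree 2: 10−0−10 = 0 plus torsion [2] → Ȟ^2 ≅ Z/2


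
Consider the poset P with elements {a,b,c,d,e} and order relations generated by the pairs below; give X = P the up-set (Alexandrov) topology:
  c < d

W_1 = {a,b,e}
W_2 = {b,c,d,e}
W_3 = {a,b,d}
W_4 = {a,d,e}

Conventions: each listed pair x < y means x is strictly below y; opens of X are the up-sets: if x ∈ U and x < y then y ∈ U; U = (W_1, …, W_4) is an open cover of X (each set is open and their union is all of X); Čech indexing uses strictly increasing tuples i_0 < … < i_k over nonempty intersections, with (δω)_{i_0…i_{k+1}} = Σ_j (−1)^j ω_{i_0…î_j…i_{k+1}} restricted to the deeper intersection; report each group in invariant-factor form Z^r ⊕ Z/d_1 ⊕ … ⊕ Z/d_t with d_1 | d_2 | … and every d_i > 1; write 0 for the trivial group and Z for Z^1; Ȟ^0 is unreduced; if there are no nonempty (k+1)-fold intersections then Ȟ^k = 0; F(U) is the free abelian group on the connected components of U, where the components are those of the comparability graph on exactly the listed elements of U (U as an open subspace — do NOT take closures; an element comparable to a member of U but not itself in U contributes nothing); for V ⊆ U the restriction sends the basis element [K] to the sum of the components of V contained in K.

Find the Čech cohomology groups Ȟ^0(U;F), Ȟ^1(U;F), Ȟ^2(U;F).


Ȟ^0(U;F) ≅ Z^4; Ȟ^1(U;F) ≅ 0; Ȟ^2(U;F) ≅ 0

nonempty intersections:
  W12={b,e} W13={a,b} W14={a,e} W23={b,d} W24={d,e} W34={a,d}
  W123={b} W124={e} W134={a} W234={d}
components per intersection:
  W1: {a} {b} {e}
  W2: {b} {c,d} {e}
  W3: {a} {b} {d}
  W4: {a} {d} {e}
  W12: {b} {e}
  W13: {a} {b}
  W14: {a} {e}
  W23: {b} {d}
  W24: {d} {e}
  W34: {a} {d}
  W123: {b}
  W124: {e}
  W134: {a}
  W234: {d}
C dims 12,12,4; δ0: rk 8, SNF 1^8; δ1: rk 4, SNF 1^4
Ȟ^0: (12−8)−0=4 ⇒ Z^4
Ȟ^1: (12−4)−8=0 ⇒ 0
Ȟ^2: (4−0)−4=0 ⇒ 0


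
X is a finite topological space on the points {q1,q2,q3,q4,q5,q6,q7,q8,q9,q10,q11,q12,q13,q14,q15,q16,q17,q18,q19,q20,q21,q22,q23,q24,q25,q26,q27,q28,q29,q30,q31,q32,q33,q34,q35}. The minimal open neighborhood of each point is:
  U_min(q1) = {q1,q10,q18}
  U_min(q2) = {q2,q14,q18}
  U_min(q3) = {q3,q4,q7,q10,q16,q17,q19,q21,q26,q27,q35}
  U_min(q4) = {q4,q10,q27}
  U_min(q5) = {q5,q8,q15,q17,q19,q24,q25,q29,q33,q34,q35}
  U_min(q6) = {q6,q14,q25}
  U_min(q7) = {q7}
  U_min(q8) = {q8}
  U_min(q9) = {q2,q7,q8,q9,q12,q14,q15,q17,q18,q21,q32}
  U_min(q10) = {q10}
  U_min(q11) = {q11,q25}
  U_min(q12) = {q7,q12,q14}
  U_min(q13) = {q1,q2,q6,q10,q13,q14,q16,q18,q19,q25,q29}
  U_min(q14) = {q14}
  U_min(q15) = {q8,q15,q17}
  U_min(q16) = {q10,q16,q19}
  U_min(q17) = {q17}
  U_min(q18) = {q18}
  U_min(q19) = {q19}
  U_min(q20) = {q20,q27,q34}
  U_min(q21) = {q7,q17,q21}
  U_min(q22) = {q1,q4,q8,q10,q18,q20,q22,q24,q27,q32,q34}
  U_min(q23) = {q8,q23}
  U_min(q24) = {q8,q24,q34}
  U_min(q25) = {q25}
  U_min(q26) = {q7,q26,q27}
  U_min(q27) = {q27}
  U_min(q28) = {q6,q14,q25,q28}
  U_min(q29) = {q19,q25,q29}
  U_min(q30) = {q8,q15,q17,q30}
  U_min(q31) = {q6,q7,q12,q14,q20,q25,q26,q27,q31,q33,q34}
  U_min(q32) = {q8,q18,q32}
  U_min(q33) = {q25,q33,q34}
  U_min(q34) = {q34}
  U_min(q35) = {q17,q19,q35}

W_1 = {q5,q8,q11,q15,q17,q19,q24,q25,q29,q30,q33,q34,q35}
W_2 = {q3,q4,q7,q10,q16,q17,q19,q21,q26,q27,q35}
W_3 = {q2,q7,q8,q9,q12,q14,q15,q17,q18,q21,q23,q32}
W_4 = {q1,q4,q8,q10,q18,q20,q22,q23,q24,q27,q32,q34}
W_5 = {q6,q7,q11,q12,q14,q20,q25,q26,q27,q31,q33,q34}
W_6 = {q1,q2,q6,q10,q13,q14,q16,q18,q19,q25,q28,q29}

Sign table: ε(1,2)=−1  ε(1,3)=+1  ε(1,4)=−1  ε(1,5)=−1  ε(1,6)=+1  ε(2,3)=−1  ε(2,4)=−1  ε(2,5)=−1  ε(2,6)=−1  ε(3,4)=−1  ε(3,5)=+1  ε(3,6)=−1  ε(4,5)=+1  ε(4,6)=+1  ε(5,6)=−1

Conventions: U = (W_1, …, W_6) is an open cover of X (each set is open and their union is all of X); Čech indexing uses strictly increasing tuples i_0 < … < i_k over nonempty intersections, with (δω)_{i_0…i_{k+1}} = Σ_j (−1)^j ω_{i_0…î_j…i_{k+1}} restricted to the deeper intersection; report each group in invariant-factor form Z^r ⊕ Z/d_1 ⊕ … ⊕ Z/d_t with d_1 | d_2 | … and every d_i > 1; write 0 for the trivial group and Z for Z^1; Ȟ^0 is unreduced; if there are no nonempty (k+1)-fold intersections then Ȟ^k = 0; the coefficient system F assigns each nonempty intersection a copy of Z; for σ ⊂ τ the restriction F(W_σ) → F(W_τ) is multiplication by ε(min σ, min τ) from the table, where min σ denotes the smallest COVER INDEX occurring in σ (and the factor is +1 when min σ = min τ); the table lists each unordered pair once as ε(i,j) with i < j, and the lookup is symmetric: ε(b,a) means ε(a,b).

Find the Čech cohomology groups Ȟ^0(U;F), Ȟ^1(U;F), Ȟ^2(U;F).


Ȟ^0(U;F) ≅ 0; Ȟ^1(U;F) ≅ Z/2; Ȟ^2(U;F) ≅ Z

cover nerve:
  W12={q17,q19,q35} W13={q8,q15,q17} W14={q8,q24,q34} W15={q11,q25,q33,q34} W16={q19,q25,q29} W23={q7,q17,q21} W24={q4,q10,q27} W25={q7,q26,q27} W26={q10,q16,q19} W34={q8,q18,q23,q32} W35={q7,q12,q14} W36={q2,q14,q18} W45={q20,q27,q34} W46={q1,q10,q18} W56={q6,q14,q25}
  W123={q17} W126={q19} W134={q8} W145={q34} W156={q25} W235={q7} W245={q27} W246={q10} W346={q18} W356={q14}
C dims 6,15,10; δ0: rk 6, SNF 1^5·2; δ1: rk 9, SNF 1^9
Ȟ^0: (6−6)−0=0 ⇒ 0
Ȟ^1: (15−9)−6=0 plus torsion [2] ⇒ Z/2
Ȟ^2: (10−0)−9=1 ⇒ Z


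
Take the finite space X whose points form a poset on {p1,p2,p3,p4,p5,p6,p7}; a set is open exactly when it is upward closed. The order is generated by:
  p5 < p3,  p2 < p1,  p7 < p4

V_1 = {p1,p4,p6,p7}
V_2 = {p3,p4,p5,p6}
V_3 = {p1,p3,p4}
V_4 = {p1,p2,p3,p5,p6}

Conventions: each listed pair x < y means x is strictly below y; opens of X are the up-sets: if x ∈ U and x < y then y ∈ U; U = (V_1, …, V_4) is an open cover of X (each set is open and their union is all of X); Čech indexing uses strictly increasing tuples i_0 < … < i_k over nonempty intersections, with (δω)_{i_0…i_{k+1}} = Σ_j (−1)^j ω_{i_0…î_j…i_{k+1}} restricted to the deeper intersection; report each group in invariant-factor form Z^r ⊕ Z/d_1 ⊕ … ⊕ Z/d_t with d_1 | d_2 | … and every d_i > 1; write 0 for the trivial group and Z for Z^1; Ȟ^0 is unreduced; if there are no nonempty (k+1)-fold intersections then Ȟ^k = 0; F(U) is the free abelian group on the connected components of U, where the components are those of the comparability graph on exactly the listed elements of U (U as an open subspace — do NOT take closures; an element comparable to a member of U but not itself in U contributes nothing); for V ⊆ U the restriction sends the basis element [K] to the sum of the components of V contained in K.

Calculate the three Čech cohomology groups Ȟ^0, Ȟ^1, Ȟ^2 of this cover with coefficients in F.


nerve simplices:
  V12={p4,p6} V13={p1,p4} V14={p1,p6} V23={p3,p4} V24={p3,p5,p6} V34={p1,p3}
  V123={p4} V124={p6} V134={p1} V234={p3}
components per intersection:
  V1: {p1} {p4,p7} {p6}
  V2: {p3,p5} {p4} {p6}
  V3: {p1} {p3} {p4}
  V4: {p1,p2} {p3,p5} {p6}
  V12: {p4} {p6}
  V13: {p1} {p4}
  V14: {p1} {p6}
  V23: {p3} {p4}
  V24: {p3,p5} {p6}
  V34: {p1} {p3}
  V123: {p4}
  V124: {p6}
  V134: {p1}
  V234: {p3}
C dims 12,12,4; δ0: rk 8, SNF 1^8; δ1: rk 4, SNF 1^4
degree 0: 12−8−0 = 4 → Ȟ^0 ≅ Z^4
degree 1: 12−4−8 = 0 → Ȟ^1 ≅ 0
degree 2: 4−0−4 = 0 → Ȟ^2 ≅ 0

Ȟ^0 ≅ Z^4, Ȟ^1 ≅ 0, Ȟ^2 ≅ 0
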